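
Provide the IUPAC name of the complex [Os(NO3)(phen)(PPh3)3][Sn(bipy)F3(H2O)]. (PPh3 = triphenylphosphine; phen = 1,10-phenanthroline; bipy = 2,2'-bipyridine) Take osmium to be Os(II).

Os is given as +2; the cation's ligand charges sum to -1, so the complex cation is 1+.
A 1:1 salt means the anion carries the equal and opposite charge, 1−.
Anion: ligand charges sum to -3; for the ion to be 1−, Sn = +2.

nitrato(1,10-phenanthroline)tris(triphenylphosphine)osmium(II) aqua(2,2'-bipyridine)trifluorostannate(II)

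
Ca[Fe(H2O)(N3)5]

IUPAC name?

The 1 calcium counter-ion carries a total charge of +2, so each complex ion is 2−.
Ligand charges: 5×azido (-1 each), 1×aqua (neutral); total -5. So Fe + (-5) = 2−, giving Fe = +3.
Ligands are named alphabetically: aqua before azido.
The complex ion is anionic, so iron takes the -ate form ferrate(III).

calcium aquapentaazidoferrate(III)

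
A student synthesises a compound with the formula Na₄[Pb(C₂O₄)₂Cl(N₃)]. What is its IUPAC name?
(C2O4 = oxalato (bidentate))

The 4 sodium counter-ions carry a total charge of +4, so each complex ion is 4−.
Ligand charges: 1×chloro (-1 each), 1×azido (-1 each), 2×oxalato (-2 each); total -6. So Pb + (-6) = 4−, giving Pb = +2.
Ligands are named alphabetically: azido before chloro before oxalato.
The complex ion is anionic, so lead takes the -ate form plumbate(II).

sodium azidochlorodioxalatoplumbate(II)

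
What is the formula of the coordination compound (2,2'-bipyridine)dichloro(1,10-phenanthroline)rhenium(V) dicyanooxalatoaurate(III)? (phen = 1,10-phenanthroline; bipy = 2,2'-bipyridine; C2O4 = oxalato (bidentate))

[Re(bipy)Cl2(phen)][Au(C2O4)(CN)2]3

Cation [Re…]: ligand charges -2, Re(V) ⇒ ion charge 3+.
Anion [Au…]: ligand charges -4, Au(III) ⇒ ion charge 1−.
One 3+ cation requires 3 of the 1− anion.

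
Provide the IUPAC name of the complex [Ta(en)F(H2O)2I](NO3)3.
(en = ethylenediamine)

The 3 nitrate counter-ions carry a total charge of -3, so each complex ion is 3+.
Ligand charges: 1×ethylenediamine (neutral), 2×aqua (neutral), 1×fluoro (-1 each), 1×iodo (-1 each); total -2. So Ta + (-2) = 3+, giving Ta = +5.
Ligands are named alphabetically: aqua before ethylenediamine before fluoro before iodo.

diaqua(ethylenediamine)fluoroiodotantalum(V) nitrate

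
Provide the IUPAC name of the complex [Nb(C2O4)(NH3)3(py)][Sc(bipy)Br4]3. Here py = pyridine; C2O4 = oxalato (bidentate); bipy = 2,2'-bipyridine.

Scandium is always +3 in its complexes; the anion's ligand charges sum to -4, so the complex anion is 1−.
With 3 anions per cation, the cation must be 3×1 = 3+.
Cation: ligand charges sum to -2; for the ion to be 3+, Nb = +5.

triammineoxalato(pyridine)niobium(V) (2,2'-bipyridine)tetrabromoscandate(III)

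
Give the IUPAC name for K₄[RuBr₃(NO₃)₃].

potassium tribromotrinitratoruthenate(II)

The 4 potassium counter-ions carry a total charge of +4, so each complex ion is 4−.
Ligand charges: 3×bromo (-1 each), 3×nitrato (-1 each); total -6. So Ru + (-6) = 4−, giving Ru = +2.
Ligands are named alphabetically: bromo before nitrato.
The complex ion is anionic, so ruthenium takes the -ate form ruthenate(II).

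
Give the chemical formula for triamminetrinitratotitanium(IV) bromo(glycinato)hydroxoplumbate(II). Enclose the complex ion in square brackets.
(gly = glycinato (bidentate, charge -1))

Cation [Ti…]: ligand charges -3, Ti(IV) ⇒ ion charge 1+.
Anion [Pb…]: ligand charges -3, Pb(II) ⇒ ion charge 1−.
One 1+ cation balances one 1− anion.

[Ti(NH3)3(NO3)3][PbBr(gly)(OH)]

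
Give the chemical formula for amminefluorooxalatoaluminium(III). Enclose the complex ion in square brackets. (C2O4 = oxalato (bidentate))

Ligands: 1 ammine (NH3, neutral), 1 oxalato (C2O4, -2), 1 fluoro (F, -1). Ligand charge sum = -3.
With Al in oxidation state +3, the complex ion is [Al...].

[Al(C2O4)F(NH3)]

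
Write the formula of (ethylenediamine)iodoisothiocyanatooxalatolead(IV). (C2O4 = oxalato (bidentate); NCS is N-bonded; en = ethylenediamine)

Ligands: 1 oxalato (C2O4, -2), 1 isothiocyanato (NCS, -1), 1 ethylenediamine (en, neutral), 1 iodo (I, -1). Ligand charge sum = -4.
With Pb in oxidation state +4, the complex ion is [Pb...].

[Pb(C2O4)(en)I(NCS)]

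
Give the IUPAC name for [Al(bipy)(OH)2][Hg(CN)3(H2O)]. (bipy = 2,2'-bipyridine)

Aluminium is always +3 in its complexes; the cation's ligand charges sum to -2, so the complex cation is 1+.
A 1:1 salt means the anion carries the equal and opposite charge, 1−.
Anion: ligand charges sum to -3; for the ion to be 1−, Hg = +2.

(2,2'-bipyridine)dihydroxoaluminium(III) aquatricyanomercurate(II)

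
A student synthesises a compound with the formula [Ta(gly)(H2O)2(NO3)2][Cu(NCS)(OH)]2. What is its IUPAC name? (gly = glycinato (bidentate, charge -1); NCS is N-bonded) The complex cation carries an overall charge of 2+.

diaqua(glycinato)dinitratotantalum(V) hydroxoisothiocyanatocuprate(I)

The complex cation is given as 2+; its ligand charges sum to -3, so Ta = +5.
With 2 anions per cation, each anion must be 2/2 = 1−.
Anion: ligand charges sum to -2; for the ion to be 1−, Cu = +1.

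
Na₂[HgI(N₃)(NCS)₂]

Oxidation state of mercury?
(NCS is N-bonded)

+2

2 sodium outside the brackets (+1 each) → the complex ion is 2−.
Ligand charges: 1×N3 = -1; 2×NCS = -2; 1×I = -1; sum -4.
Hg + (-4) = 2− ⇒ Hg is +2.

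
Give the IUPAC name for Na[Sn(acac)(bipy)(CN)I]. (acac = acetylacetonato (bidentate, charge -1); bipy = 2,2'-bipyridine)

sodium (acetylacetonato)(2,2'-bipyridine)cyanoiodostannate(II)

The 1 sodium counter-ion carries a total charge of +1, so each complex ion is 1−.
Ligand charges: 1×acetylacetonato (-1 each), 1×iodo (-1 each), 1×2,2'-bipyridine (neutral), 1×cyano (-1 each); total -3. So Sn + (-3) = 1−, giving Sn = +2.
The complex ion is anionic, so tin takes the -ate form stannate(II).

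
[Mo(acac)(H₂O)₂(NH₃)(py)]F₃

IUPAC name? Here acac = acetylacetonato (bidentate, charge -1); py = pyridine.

(acetylacetonato)amminediaqua(pyridine)molybdenum(IV) fluoride

The 3 fluoride counter-ions carry a total charge of -3, so each complex ion is 3+.
Ligand charges: 1×ammine (neutral), 1×acetylacetonato (-1 each), 1×pyridine (neutral), 2×aqua (neutral); total -1. So Mo + (-1) = 3+, giving Mo = +4.
Ligands are named alphabetically: acetylacetonato before ammine before aqua before pyridine.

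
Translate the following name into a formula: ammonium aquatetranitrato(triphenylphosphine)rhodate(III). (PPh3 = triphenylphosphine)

NH4[Rh(H2O)(NO3)4(PPh3)]

Ligands: 4 nitrato (NO3, -1), 1 aqua (H2O, neutral), 1 triphenylphosphine (PPh3, neutral). Ligand charge sum = -4.
With Rh in oxidation state +3, the complex ion is [Rh...]^1−.
Charge balance with ammonium (+1) requires 1 complex ion per 1 ammonium.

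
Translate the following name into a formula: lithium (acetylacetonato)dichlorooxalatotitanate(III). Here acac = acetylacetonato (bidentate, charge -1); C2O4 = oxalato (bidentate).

Li2[Ti(acac)(C2O4)Cl2]

Ligands: 1 acetylacetonato (acac, -1), 2 chloro (Cl, -1), 1 oxalato (C2O4, -2). Ligand charge sum = -5.
With Ti in oxidation state +3, the complex ion is [Ti...]^2−.
Charge balance with lithium (+1) requires 1 complex ion per 2 lithium.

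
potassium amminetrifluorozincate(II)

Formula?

K[ZnF3(NH3)]

Ligands: 3 fluoro (F, -1), 1 ammine (NH3, neutral). Ligand charge sum = -3.
With Zn in oxidation state +2, the complex ion is [Zn...]^1−.
Charge balance with potassium (+1) requires 1 complex ion per 1 potassium.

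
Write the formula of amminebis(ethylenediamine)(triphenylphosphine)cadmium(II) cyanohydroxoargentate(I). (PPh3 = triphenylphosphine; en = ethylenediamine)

Cation [Cd…]: ligand charges 0, Cd(II) ⇒ ion charge 2+.
Anion [Ag…]: ligand charges -2, Ag(I) ⇒ ion charge 1−.
One 2+ cation requires 2 of the 1− anion.

[Cd(en)2(NH3)(PPh3)][Ag(CN)(OH)]2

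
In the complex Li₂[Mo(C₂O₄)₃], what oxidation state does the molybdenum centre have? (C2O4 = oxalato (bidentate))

2 lithium outside the brackets (+1 each) → the complex ion is 2−.
Ligand charges: 3×C2O4 = -6; sum -6.
Mo + (-6) = 2− ⇒ Mo is +4.

+4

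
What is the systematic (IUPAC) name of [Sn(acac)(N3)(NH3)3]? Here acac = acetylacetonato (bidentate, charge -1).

There is no counter-ion, so the complex is neutral overall.
Ligand charges: 1×acetylacetonato (-1 each), 3×ammine (neutral), 1×azido (-1 each); total -2. So Sn + (-2) = 0, giving Sn = +2.
Ligands are named alphabetically: acetylacetonato before ammine before azido.

(acetylacetonato)triammineazidotin(II)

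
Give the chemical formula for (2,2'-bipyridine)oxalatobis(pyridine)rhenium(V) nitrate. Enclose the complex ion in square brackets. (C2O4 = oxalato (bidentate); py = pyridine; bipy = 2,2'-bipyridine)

Ligands: 1 oxalato (C2O4, -2), 2 pyridine (py, neutral), 1 2,2'-bipyridine (bipy, neutral). Ligand charge sum = -2.
With Re in oxidation state +5, the complex ion is [Re...]^3+.
Charge balance with nitrate (-1) requires 1 complex ion per 3 nitrate.

[Re(bipy)(C2O4)(py)2](NO3)3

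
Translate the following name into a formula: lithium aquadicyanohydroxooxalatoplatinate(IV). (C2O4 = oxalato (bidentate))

Li[Pt(C2O4)(CN)2(H2O)(OH)]

Ligands: 1 hydroxo (OH, -1), 2 cyano (CN, -1), 1 aqua (H2O, neutral), 1 oxalato (C2O4, -2). Ligand charge sum = -5.
Charge balance with lithium (+1) requires 1 complex ion per 1 lithium.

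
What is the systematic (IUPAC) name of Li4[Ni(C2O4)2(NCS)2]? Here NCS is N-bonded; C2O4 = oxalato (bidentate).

The 4 lithium counter-ions carry a total charge of +4, so each complex ion is 4−.
Ligand charges: 2×isothiocyanato (-1 each), 2×oxalato (-2 each); total -6. So Ni + (-6) = 4−, giving Ni = +2.
The complex ion is anionic, so nickel takes the -ate form nickelate(II).

lithium diisothiocyanatodioxalatonickelate(II)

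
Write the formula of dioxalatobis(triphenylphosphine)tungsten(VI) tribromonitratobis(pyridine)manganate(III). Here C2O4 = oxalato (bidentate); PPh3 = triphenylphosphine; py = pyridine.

Cation [W…]: ligand charges -4, W(VI) ⇒ ion charge 2+.
Anion [Mn…]: ligand charges -4, Mn(III) ⇒ ion charge 1−.

[W(C2O4)2(PPh3)2][MnBr3(NO3)(py)2]2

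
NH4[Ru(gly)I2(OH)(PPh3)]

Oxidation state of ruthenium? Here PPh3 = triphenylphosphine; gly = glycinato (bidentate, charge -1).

+3

1 ammonium outside the brackets (+1 each) → the complex ion is 1−.
Ligand charges: 2×I = -2; 1×PPh3 neutral; 1×OH = -1; 1×gly = -1; sum -4.
Ru + (-4) = 1− ⇒ Ru is +3.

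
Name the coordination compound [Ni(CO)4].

tetracarbonylnickel(0)

There is no counter-ion, so the complex is neutral overall.
Ligand charges: 4×carbonyl (neutral); total 0. So Ni + (0) = 0, giving Ni = 0.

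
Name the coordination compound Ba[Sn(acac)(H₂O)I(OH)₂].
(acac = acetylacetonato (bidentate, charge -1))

barium (acetylacetonato)aquadihydroxoiodostannate(II)

The 1 barium counter-ion carries a total charge of +2, so each complex ion is 2−.
Ligand charges: 2×hydroxo (-1 each), 1×acetylacetonato (-1 each), 1×iodo (-1 each), 1×aqua (neutral); total -4. So Sn + (-4) = 2−, giving Sn = +2.
Ligands are named alphabetically: acetylacetonato before aqua before hydroxo before iodo.
The complex ion is anionic, so tin takes the -ate form stannate(II).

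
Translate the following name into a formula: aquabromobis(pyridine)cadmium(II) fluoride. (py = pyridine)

[CdBr(H2O)(py)2]F

Ligands: 2 pyridine (py, neutral), 1 aqua (H2O, neutral), 1 bromo (Br, -1). Ligand charge sum = -1.
Charge balance with fluoride (-1) requires 1 complex ion per 1 fluoride.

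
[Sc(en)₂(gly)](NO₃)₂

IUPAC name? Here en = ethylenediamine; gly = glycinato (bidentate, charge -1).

bis(ethylenediamine)(glycinato)scandium(III) nitrate

The 2 nitrate counter-ions carry a total charge of -2, so each complex ion is 2+.
Ligand charges: 2×ethylenediamine (neutral), 1×glycinato (-1 each); total -1. So Sc + (-1) = 2+, giving Sc = +3.
Ligands are named alphabetically: ethylenediamine before glycinato.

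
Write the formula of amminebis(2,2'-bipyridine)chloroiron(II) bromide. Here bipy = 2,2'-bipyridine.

Ligands: 1 chloro (Cl, -1), 1 ammine (NH3, neutral), 2 2,2'-bipyridine (bipy, neutral). Ligand charge sum = -1.
With Fe in oxidation state +2, the complex ion is [Fe...]^1+.
Charge balance with bromide (-1) requires 1 complex ion per 1 bromide.

[Fe(bipy)2Cl(NH3)]Br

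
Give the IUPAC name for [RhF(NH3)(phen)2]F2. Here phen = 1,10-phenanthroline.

The 2 fluoride counter-ions carry a total charge of -2, so each complex ion is 2+.
Ligand charges: 1×ammine (neutral), 2×1,10-phenanthroline (neutral), 1×fluoro (-1 each); total -1. So Rh + (-1) = 2+, giving Rh = +3.
Ligands are named alphabetically: ammine before fluoro before phenanthroline.

amminefluorobis(1,10-phenanthroline)rhodium(III) fluoride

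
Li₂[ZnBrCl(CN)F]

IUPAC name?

lithium bromochlorocyanofluorozincate(II)

The 2 lithium counter-ions carry a total charge of +2, so each complex ion is 2−.
Ligand charges: 1×bromo (-1 each), 1×chloro (-1 each), 1×fluoro (-1 each), 1×cyano (-1 each); total -4. So Zn + (-4) = 2−, giving Zn = +2.
Ligands are named alphabetically: bromo before chloro before cyano before fluoro.
The complex ion is anionic, so zinc takes the -ate form zincate(II).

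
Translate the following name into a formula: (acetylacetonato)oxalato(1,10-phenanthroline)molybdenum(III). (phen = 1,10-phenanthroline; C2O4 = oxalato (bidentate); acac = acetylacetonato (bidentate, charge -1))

Ligands: 1 1,10-phenanthroline (phen, neutral), 1 oxalato (C2O4, -2), 1 acetylacetonato (acac, -1). Ligand charge sum = -3.
With Mo in oxidation state +3, the complex ion is [Mo...].

[Mo(acac)(C2O4)(phen)]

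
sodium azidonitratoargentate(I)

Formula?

Ligands: 1 nitrato (NO3, -1), 1 azido (N3, -1). Ligand charge sum = -2.
Charge balance with sodium (+1) requires 1 complex ion per 1 sodium.

Na[Ag(N3)(NO3)]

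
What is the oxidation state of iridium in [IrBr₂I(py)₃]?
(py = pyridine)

+3

No counter-ion: the bracketed complex is neutral.
Ligand charges: 1×I = -1; 3×py neutral; 2×Br = -2; sum -3.
Ir + (-3) = 0 ⇒ Ir is +3.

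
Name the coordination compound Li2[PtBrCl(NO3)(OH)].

The 2 lithium counter-ions carry a total charge of +2, so each complex ion is 2−.
Ligand charges: 1×bromo (-1 each), 1×hydroxo (-1 each), 1×chloro (-1 each), 1×nitrato (-1 each); total -4. So Pt + (-4) = 2−, giving Pt = +2.
The complex ion is anionic, so platinum takes the -ate form platinate(II).

lithium bromochlorohydroxonitratoplatinate(II)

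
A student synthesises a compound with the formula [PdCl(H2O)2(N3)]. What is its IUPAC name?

diaquaazidochloropalladium(II)

There is no counter-ion, so the complex is neutral overall.
Ligand charges: 1×azido (-1 each), 1×chloro (-1 each), 2×aqua (neutral); total -2. So Pd + (-2) = 0, giving Pd = +2.
Ligands are named alphabetically: aqua before azido before chloro.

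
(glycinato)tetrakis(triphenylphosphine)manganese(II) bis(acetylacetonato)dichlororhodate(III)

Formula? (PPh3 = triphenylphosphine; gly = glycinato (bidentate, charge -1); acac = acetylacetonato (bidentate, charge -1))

Cation [Mn…]: ligand charges -1, Mn(II) ⇒ ion charge 1+.
Anion [Rh…]: ligand charges -4, Rh(III) ⇒ ion charge 1−.
One 1+ cation balances one 1− anion.

[Mn(gly)(PPh3)4][Rh(acac)2Cl2]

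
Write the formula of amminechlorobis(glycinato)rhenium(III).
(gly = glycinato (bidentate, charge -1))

[ReCl(gly)2(NH3)]

Ligands: 1 ammine (NH3, neutral), 1 chloro (Cl, -1), 2 glycinato (gly, -1). Ligand charge sum = -3.
With Re in oxidation state +3, the complex ion is [Re...].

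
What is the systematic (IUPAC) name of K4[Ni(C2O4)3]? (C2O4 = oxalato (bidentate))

The 4 potassium counter-ions carry a total charge of +4, so each complex ion is 4−.
Ligand charges: 3×oxalato (-2 each); total -6. So Ni + (-6) = 4−, giving Ni = +2.
The complex ion is anionic, so nickel takes the -ate form nickelate(II).

potassium trioxalatonickelate(II)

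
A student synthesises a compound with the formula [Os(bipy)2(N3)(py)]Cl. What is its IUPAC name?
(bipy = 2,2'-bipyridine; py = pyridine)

The 1 chloride counter-ion carries a total charge of -1, so each complex ion is 1+.
Ligand charges: 2×2,2'-bipyridine (neutral), 1×pyridine (neutral), 1×azido (-1 each); total -1. So Os + (-1) = 1+, giving Os = +2.
Ligands are named alphabetically: azido before bipyridine before pyridine.

azidobis(2,2'-bipyridine)(pyridine)osmium(II) chloride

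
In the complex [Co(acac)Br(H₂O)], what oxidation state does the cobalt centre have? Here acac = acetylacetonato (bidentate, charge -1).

+2

No counter-ion: the bracketed complex is neutral.
Ligand charges: 1×Br = -1; 1×H2O neutral; 1×acac = -1; sum -2.
Co + (-2) = 0 ⇒ Co is +2.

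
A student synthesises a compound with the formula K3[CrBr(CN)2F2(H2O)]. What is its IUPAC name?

The 3 potassium counter-ions carry a total charge of +3, so each complex ion is 3−.
Ligand charges: 2×cyano (-1 each), 2×fluoro (-1 each), 1×bromo (-1 each), 1×aqua (neutral); total -5. So Cr + (-5) = 3−, giving Cr = +2.
The complex ion is anionic, so chromium takes the -ate form chromate(II).

potassium aquabromodicyanodifluorochromate(II)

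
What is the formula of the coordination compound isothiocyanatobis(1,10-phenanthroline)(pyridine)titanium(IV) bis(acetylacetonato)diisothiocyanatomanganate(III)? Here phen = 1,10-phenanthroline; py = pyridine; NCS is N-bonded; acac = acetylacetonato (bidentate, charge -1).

Cation [Ti…]: ligand charges -1, Ti(IV) ⇒ ion charge 3+.
Anion [Mn…]: ligand charges -4, Mn(III) ⇒ ion charge 1−.

[Ti(NCS)(phen)2(py)][Mn(acac)2(NCS)2]3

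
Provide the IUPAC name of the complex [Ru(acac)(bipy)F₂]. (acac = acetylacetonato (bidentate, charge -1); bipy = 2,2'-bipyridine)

(acetylacetonato)(2,2'-bipyridine)difluororuthenium(III)

There is no counter-ion, so the complex is neutral overall.
Ligand charges: 1×acetylacetonato (-1 each), 2×fluoro (-1 each), 1×2,2'-bipyridine (neutral); total -3. So Ru + (-3) = 0, giving Ru = +3.
Ligands are named alphabetically: acetylacetonato before bipyridine before fluoro.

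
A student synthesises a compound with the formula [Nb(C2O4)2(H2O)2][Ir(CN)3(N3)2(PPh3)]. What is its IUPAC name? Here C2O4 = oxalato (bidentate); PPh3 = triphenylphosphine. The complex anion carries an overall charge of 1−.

diaquadioxalatoniobium(V) diazidotricyano(triphenylphosphine)iridate(IV)

Both ions are complex: the cation is named first with the plain metal name, the anion second with the -ate form; each ion's ligands are alphabetised independently.
The complex anion is given as 1−; its ligand charges sum to -5, so Ir = +4.
A 1:1 salt means the cation carries the equal and opposite charge, 1+.
Cation: ligand charges sum to -4; for the ion to be 1+, Nb = +5.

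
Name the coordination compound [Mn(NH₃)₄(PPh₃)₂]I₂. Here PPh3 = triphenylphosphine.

tetraamminebis(triphenylphosphine)manganese(II) iodide

The 2 iodide counter-ions carry a total charge of -2, so each complex ion is 2+.
Ligand charges: 2×triphenylphosphine (neutral), 4×ammine (neutral); total 0. So Mn + (0) = 2+, giving Mn = +2.
Ligands are named alphabetically: ammine before triphenylphosphine.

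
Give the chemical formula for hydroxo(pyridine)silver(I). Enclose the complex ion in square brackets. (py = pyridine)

Ligands: 1 pyridine (py, neutral), 1 hydroxo (OH, -1). Ligand charge sum = -1.
With Ag in oxidation state +1, the complex ion is [Ag...].

[Ag(OH)(py)]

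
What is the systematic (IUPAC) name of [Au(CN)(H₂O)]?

There is no counter-ion, so the complex is neutral overall.
Ligand charges: 1×cyano (-1 each), 1×aqua (neutral); total -1. So Au + (-1) = 0, giving Au = +1.
Ligands are named alphabetically: aqua before cyano.

aquacyanogold(I)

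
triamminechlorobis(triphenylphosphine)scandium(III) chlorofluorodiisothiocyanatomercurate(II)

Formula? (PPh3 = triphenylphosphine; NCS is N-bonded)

[ScCl(NH3)3(PPh3)2][HgClF(NCS)2]

Cation [Sc…]: ligand charges -1, Sc(III) ⇒ ion charge 2+.
Anion [Hg…]: ligand charges -4, Hg(II) ⇒ ion charge 2−.
One 2+ cation balances one 2− anion.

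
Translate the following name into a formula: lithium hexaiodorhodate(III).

Ligands: 6 iodo (I, -1). Ligand charge sum = -6.
With Rh in oxidation state +3, the complex ion is [Rh...]^3−.
Charge balance with lithium (+1) requires 1 complex ion per 3 lithium.

Li3[RhI6]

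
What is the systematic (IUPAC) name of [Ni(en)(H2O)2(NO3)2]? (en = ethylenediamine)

diaqua(ethylenediamine)dinitratonickel(II)

There is no counter-ion, so the complex is neutral overall.
Ligand charges: 2×nitrato (-1 each), 1×ethylenediamine (neutral), 2×aqua (neutral); total -2. So Ni + (-2) = 0, giving Ni = +2.
Ligands are named alphabetically: aqua before ethylenediamine before nitrato.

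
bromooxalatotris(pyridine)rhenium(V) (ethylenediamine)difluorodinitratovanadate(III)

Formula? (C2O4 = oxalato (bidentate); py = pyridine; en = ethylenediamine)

Cation [Re…]: ligand charges -3, Re(V) ⇒ ion charge 2+.
Anion [V…]: ligand charges -4, V(III) ⇒ ion charge 1−.
One 2+ cation requires 2 of the 1− anion.

[ReBr(C2O4)(py)3][V(en)F2(NO3)2]2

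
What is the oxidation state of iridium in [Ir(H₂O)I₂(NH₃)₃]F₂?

+4

2 fluoride outside the brackets (-1 each) → the complex ion is 2+.
Ligand charges: 2×I = -2; 1×H2O neutral; 3×NH3 neutral; sum -2.
Ir + (-2) = 2+ ⇒ Ir is +4.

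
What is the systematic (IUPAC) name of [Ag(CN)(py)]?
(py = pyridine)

cyano(pyridine)silver(I)

There is no counter-ion, so the complex is neutral overall.
Ligand charges: 1×pyridine (neutral), 1×cyano (-1 each); total -1. So Ag + (-1) = 0, giving Ag = +1.
Ligands are named alphabetically: cyano before pyridine.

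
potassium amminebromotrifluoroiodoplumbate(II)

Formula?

K3[PbBrF3I(NH3)]

Ligands: 3 fluoro (F, -1), 1 ammine (NH3, neutral), 1 bromo (Br, -1), 1 iodo (I, -1). Ligand charge sum = -5.
Charge balance with potassium (+1) requires 1 complex ion per 3 potassium.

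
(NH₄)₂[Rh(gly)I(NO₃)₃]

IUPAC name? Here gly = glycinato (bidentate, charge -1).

ammonium (glycinato)iodotrinitratorhodate(III)

The 2 ammonium counter-ions carry a total charge of +2, so each complex ion is 2−.
Ligand charges: 3×nitrato (-1 each), 1×iodo (-1 each), 1×glycinato (-1 each); total -5. So Rh + (-5) = 2−, giving Rh = +3.
Ligands are named alphabetically: glycinato before iodo before nitrato.
The complex ion is anionic, so rhodium takes the -ate form rhodate(III).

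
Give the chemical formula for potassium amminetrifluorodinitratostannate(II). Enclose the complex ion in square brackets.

Ligands: 2 nitrato (NO3, -1), 3 fluoro (F, -1), 1 ammine (NH3, neutral). Ligand charge sum = -5.
With Sn in oxidation state +2, the complex ion is [Sn...]^3−.
Charge balance with potassium (+1) requires 1 complex ion per 3 potassium.

K3[SnF3(NH3)(NO3)2]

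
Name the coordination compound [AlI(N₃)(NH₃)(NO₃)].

There is no counter-ion, so the complex is neutral overall.
Ligand charges: 1×iodo (-1 each), 1×nitrato (-1 each), 1×azido (-1 each), 1×ammine (neutral); total -3. So Al + (-3) = 0, giving Al = +3.
Ligands are named alphabetically: ammine before azido before iodo before nitrato.

ammineazidoiodonitratoaluminium(III)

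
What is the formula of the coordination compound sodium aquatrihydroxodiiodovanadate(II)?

Ligands: 1 aqua (H2O, neutral), 3 hydroxo (OH, -1), 2 iodo (I, -1). Ligand charge sum = -5.
Charge balance with sodium (+1) requires 1 complex ion per 3 sodium.

Na3[V(H2O)I2(OH)3]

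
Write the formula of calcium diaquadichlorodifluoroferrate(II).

Ca[FeCl2F2(H2O)2]

Ligands: 2 fluoro (F, -1), 2 chloro (Cl, -1), 2 aqua (H2O, neutral). Ligand charge sum = -4.
Charge balance with calcium (+2) requires 1 complex ion per 1 calcium.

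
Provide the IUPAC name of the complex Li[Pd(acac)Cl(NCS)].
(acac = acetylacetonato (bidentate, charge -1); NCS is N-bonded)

lithium (acetylacetonato)chloroisothiocyanatopalladate(II)

The 1 lithium counter-ion carries a total charge of +1, so each complex ion is 1−.
Ligand charges: 1×chloro (-1 each), 1×acetylacetonato (-1 each), 1×isothiocyanato (-1 each); total -3. So Pd + (-3) = 1−, giving Pd = +2.
Ligands are named alphabetically: acetylacetonato before chloro before isothiocyanato.
The complex ion is anionic, so palladium takes the -ate form palladate(II).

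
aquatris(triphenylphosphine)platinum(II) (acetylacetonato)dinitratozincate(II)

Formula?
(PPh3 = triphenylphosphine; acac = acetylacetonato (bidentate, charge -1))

[Pt(H2O)(PPh3)3][Zn(acac)(NO3)2]2

Cation [Pt…]: ligand charges 0, Pt(II) ⇒ ion charge 2+.
Anion [Zn…]: ligand charges -3, Zn(II) ⇒ ion charge 1−.
One 2+ cation requires 2 of the 1− anion.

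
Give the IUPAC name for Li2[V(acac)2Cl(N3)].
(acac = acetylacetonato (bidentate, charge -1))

The 2 lithium counter-ions carry a total charge of +2, so each complex ion is 2−.
Ligand charges: 2×acetylacetonato (-1 each), 1×azido (-1 each), 1×chloro (-1 each); total -4. So V + (-4) = 2−, giving V = +2.
Ligands are named alphabetically: acetylacetonato before azido before chloro.
The complex ion is anionic, so vanadium takes the -ate form vanadate(II).

lithium bis(acetylacetonato)azidochlorovanadate(II)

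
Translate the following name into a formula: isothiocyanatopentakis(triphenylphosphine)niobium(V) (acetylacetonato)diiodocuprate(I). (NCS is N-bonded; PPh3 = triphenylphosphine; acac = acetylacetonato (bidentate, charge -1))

[Nb(NCS)(PPh3)5][Cu(acac)I2]2

Cation [Nb…]: ligand charges -1, Nb(V) ⇒ ion charge 4+.
Anion [Cu…]: ligand charges -3, Cu(I) ⇒ ion charge 2−.
One 4+ cation requires 2 of the 2− anion.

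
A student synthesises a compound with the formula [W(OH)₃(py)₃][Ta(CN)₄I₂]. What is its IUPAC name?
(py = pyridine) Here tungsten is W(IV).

trihydroxotris(pyridine)tungsten(IV) tetracyanodiiodotantalate(V)

Both ions are complex: the cation is named first with the plain metal name, the anion second with the -ate form; each ion's ligands are alphabetised independently.
W is given as +4; the cation's ligand charges sum to -3, so the complex cation is 1+.
A 1:1 salt means the anion carries the equal and opposite charge, 1−.
Anion: ligand charges sum to -6; for the ion to be 1−, Ta = +5.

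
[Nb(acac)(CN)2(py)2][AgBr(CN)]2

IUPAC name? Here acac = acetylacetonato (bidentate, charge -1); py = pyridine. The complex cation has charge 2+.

Both ions are complex: the cation is named first with the plain metal name, the anion second with the -ate form; each ion's ligands are alphabetised independently.
The complex cation is given as 2+; its ligand charges sum to -3, so Nb = +5.
With 2 anions per cation, each anion must be 2/2 = 1−.
Anion: ligand charges sum to -2; for the ion to be 1−, Ag = +1.

(acetylacetonato)dicyanobis(pyridine)niobium(V) bromocyanoargentate(I)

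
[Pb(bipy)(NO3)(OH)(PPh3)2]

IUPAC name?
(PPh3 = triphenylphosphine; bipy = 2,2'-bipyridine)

(2,2'-bipyridine)hydroxonitratobis(triphenylphosphine)lead(II)

There is no counter-ion, so the complex is neutral overall.
Ligand charges: 2×triphenylphosphine (neutral), 1×nitrato (-1 each), 1×2,2'-bipyridine (neutral), 1×hydroxo (-1 each); total -2. So Pb + (-2) = 0, giving Pb = +2.
Ligands are named alphabetically: bipyridine before hydroxo before nitrato before triphenylphosphine.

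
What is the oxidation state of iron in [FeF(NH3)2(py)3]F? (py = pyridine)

1 fluoride outside the brackets (-1 each) → the complex ion is 1+.
Ligand charges: 2×NH3 neutral; 3×py neutral; 1×F = -1; sum -1.
Fe + (-1) = 1+ ⇒ Fe is +2.

+2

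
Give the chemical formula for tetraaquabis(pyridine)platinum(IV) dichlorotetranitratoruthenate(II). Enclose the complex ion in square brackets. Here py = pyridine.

Cation [Pt…]: ligand charges 0, Pt(IV) ⇒ ion charge 4+.
Anion [Ru…]: ligand charges -6, Ru(II) ⇒ ion charge 4−.
One 4+ cation balances one 4− anion.

[Pt(H2O)4(py)2][RuCl2(NO3)4]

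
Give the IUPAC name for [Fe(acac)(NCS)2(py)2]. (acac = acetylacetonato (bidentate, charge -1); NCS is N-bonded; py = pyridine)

There is no counter-ion, so the complex is neutral overall.
Ligand charges: 1×acetylacetonato (-1 each), 2×isothiocyanato (-1 each), 2×pyridine (neutral); total -3. So Fe + (-3) = 0, giving Fe = +3.
Ligands are named alphabetically: acetylacetonato before isothiocyanato before pyridine.

(acetylacetonato)diisothiocyanatobis(pyridine)iron(III)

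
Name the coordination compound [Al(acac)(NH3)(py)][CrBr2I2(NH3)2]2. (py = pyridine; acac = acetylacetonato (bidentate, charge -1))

Both ions are complex: the cation is named first with the plain metal name, the anion second with the -ate form; each ion's ligands are alphabetised independently.
Aluminium is always +3 in its complexes; the cation's ligand charges sum to -1, so the complex cation is 2+.
With 2 anions per cation, each anion must be 2/2 = 1−.
Anion: ligand charges sum to -4; for the ion to be 1−, Cr = +3.

(acetylacetonato)ammine(pyridine)aluminium(III) diamminedibromodiiodochromate(III)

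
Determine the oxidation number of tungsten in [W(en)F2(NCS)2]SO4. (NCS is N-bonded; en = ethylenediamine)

1 sulfate outside the brackets (-2 each) → the complex ion is 2+.
Ligand charges: 2×F = -2; 2×NCS = -2; 1×en neutral; sum -4.
W + (-4) = 2+ ⇒ W is +6.

+6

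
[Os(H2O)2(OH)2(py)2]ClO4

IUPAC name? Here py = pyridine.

diaquadihydroxobis(pyridine)osmium(III) perchlorate

The 1 perchlorate counter-ion carries a total charge of -1, so each complex ion is 1+.
Ligand charges: 2×aqua (neutral), 2×pyridine (neutral), 2×hydroxo (-1 each); total -2. So Os + (-2) = 1+, giving Os = +3.
Ligands are named alphabetically: aqua before hydroxo before pyridine.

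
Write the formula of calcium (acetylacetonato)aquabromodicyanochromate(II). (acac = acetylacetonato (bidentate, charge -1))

Ca[Cr(acac)Br(CN)2(H2O)]

Ligands: 1 bromo (Br, -1), 1 aqua (H2O, neutral), 2 cyano (CN, -1), 1 acetylacetonato (acac, -1). Ligand charge sum = -4.
With Cr in oxidation state +2, the complex ion is [Cr...]^2−.
Charge balance with calcium (+2) requires 1 complex ion per 1 calcium.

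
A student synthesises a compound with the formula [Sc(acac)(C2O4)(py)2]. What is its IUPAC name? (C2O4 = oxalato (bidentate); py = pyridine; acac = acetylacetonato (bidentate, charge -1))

There is no counter-ion, so the complex is neutral overall.
Ligand charges: 1×oxalato (-2 each), 2×pyridine (neutral), 1×acetylacetonato (-1 each); total -3. So Sc + (-3) = 0, giving Sc = +3.
Ligands are named alphabetically: acetylacetonato before oxalato before pyridine.

(acetylacetonato)oxalatobis(pyridine)scandium(III)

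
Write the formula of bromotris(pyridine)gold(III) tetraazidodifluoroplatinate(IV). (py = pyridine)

Cation [Au…]: ligand charges -1, Au(III) ⇒ ion charge 2+.
Anion [Pt…]: ligand charges -6, Pt(IV) ⇒ ion charge 2−.
One 2+ cation balances one 2− anion.

[AuBr(py)3][PtF2(N3)4]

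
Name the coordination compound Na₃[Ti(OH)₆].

The 3 sodium counter-ions carry a total charge of +3, so each complex ion is 3−.
Ligand charges: 6×hydroxo (-1 each); total -6. So Ti + (-6) = 3−, giving Ti = +3.
The complex ion is anionic, so titanium takes the -ate form titanate(III).

sodium hexahydroxotitanate(III)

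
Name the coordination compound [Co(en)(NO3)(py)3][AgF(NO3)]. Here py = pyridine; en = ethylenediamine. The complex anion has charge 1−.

Both ions are complex: the cation is named first with the plain metal name, the anion second with the -ate form; each ion's ligands are alphabetised independently.
The complex anion is given as 1−; its ligand charges sum to -2, so Ag = +1.
A 1:1 salt means the cation carries the equal and opposite charge, 1+.
Cation: ligand charges sum to -1; for the ion to be 1+, Co = +2.

(ethylenediamine)nitratotris(pyridine)cobalt(II) fluoronitratoargentate(I)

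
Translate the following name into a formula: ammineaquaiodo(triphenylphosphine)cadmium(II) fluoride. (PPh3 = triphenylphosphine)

[Cd(H2O)I(NH3)(PPh3)]F

Ligands: 1 triphenylphosphine (PPh3, neutral), 1 iodo (I, -1), 1 aqua (H2O, neutral), 1 ammine (NH3, neutral). Ligand charge sum = -1.
With Cd in oxidation state +2, the complex ion is [Cd...]^1+.
Charge balance with fluoride (-1) requires 1 complex ion per 1 fluoride.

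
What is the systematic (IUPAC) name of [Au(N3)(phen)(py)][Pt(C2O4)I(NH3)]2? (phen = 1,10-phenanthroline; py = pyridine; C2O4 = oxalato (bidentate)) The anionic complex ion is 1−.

azido(1,10-phenanthroline)(pyridine)gold(III) ammineiodooxalatoplatinate(II)

The complex anion is given as 1−; its ligand charges sum to -3, so Pt = +2.
With 2 anions per cation, the cation must be 2×1 = 2+.
Cation: ligand charges sum to -1; for the ion to be 2+, Au = +3.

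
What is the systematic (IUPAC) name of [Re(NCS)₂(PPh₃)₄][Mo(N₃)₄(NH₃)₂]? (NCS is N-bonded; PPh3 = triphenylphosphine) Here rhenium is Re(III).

Both ions are complex: the cation is named first with the plain metal name, the anion second with the -ate form; each ion's ligands are alphabetised independently.
Re is given as +3; the cation's ligand charges sum to -2, so the complex cation is 1+.
A 1:1 salt means the anion carries the equal and opposite charge, 1−.
Anion: ligand charges sum to -4; for the ion to be 1−, Mo = +3.

diisothiocyanatotetrakis(triphenylphosphine)rhenium(III) diamminetetraazidomolybdate(III)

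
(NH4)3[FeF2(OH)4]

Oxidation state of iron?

3 ammonium outside the brackets (+1 each) → the complex ion is 3−.
Ligand charges: 2×F = -2; 4×OH = -4; sum -6.
Fe + (-6) = 3− ⇒ Fe is +3.

+3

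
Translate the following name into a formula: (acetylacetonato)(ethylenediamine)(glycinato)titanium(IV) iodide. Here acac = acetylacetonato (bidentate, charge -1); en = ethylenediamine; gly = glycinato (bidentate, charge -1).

Ligands: 1 acetylacetonato (acac, -1), 1 ethylenediamine (en, neutral), 1 glycinato (gly, -1). Ligand charge sum = -2.
With Ti in oxidation state +4, the complex ion is [Ti...]^2+.
Charge balance with iodide (-1) requires 1 complex ion per 2 iodide.

[Ti(acac)(en)(gly)]I2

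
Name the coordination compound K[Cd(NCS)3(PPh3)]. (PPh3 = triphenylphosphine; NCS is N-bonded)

The 1 potassium counter-ion carries a total charge of +1, so each complex ion is 1−.
Ligand charges: 1×triphenylphosphine (neutral), 3×isothiocyanato (-1 each); total -3. So Cd + (-3) = 1−, giving Cd = +2.
The complex ion is anionic, so cadmium takes the -ate form cadmate(II).

potassium triisothiocyanato(triphenylphosphine)cadmate(II)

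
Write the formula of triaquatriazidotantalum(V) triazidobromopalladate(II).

Cation [Ta…]: ligand charges -3, Ta(V) ⇒ ion charge 2+.
Anion [Pd…]: ligand charges -4, Pd(II) ⇒ ion charge 2−.

[Ta(H2O)3(N3)3][PdBr(N3)3]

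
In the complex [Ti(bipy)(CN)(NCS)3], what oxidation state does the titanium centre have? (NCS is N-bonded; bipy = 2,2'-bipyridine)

+4

No counter-ion: the bracketed complex is neutral.
Ligand charges: 3×NCS = -3; 1×bipy neutral; 1×CN = -1; sum -4.
Ti + (-4) = 0 ⇒ Ti is +4.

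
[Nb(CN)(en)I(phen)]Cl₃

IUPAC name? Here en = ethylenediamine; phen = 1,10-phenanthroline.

cyano(ethylenediamine)iodo(1,10-phenanthroline)niobium(V) chloride

The 3 chloride counter-ions carry a total charge of -3, so each complex ion is 3+.
Ligand charges: 1×cyano (-1 each), 1×ethylenediamine (neutral), 1×iodo (-1 each), 1×1,10-phenanthroline (neutral); total -2. So Nb + (-2) = 3+, giving Nb = +5.
Ligands are named alphabetically: cyano before ethylenediamine before iodo before phenanthroline.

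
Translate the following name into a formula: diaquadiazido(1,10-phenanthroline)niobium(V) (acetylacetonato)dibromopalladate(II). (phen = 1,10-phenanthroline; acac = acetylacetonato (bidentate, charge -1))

Cation [Nb…]: ligand charges -2, Nb(V) ⇒ ion charge 3+.
Anion [Pd…]: ligand charges -3, Pd(II) ⇒ ion charge 1−.
One 3+ cation requires 3 of the 1− anion.

[Nb(H2O)2(N3)2(phen)][Pd(acac)Br2]3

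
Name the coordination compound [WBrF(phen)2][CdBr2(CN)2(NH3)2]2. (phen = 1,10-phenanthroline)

Both ions are complex: the cation is named first with the plain metal name, the anion second with the -ate form; each ion's ligands are alphabetised independently.
Cadmium is always +2 in its complexes; the anion's ligand charges sum to -4, so the complex anion is 2−.
With 2 anions per cation, the cation must be 2×2 = 4+.
Cation: ligand charges sum to -2; for the ion to be 4+, W = +6.

bromofluorobis(1,10-phenanthroline)tungsten(VI) diamminedibromodicyanocadmate(II)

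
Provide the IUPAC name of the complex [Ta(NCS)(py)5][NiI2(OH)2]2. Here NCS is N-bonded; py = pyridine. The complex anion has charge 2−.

isothiocyanatopentakis(pyridine)tantalum(V) dihydroxodiiodonickelate(II)

The complex anion is given as 2−; its ligand charges sum to -4, so Ni = +2.
With 2 anions per cation, the cation must be 2×2 = 4+.
Cation: ligand charges sum to -1; for the ion to be 4+, Ta = +5.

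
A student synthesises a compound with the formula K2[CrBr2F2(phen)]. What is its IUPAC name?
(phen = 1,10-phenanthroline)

potassium dibromodifluoro(1,10-phenanthroline)chromate(II)

The 2 potassium counter-ions carry a total charge of +2, so each complex ion is 2−.
Ligand charges: 2×fluoro (-1 each), 1×1,10-phenanthroline (neutral), 2×bromo (-1 each); total -4. So Cr + (-4) = 2−, giving Cr = +2.
Ligands are named alphabetically: bromo before fluoro before phenanthroline.
The complex ion is anionic, so chromium takes the -ate form chromate(II).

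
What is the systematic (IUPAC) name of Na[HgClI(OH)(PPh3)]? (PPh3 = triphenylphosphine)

sodium chlorohydroxoiodo(triphenylphosphine)mercurate(II)

The 1 sodium counter-ion carries a total charge of +1, so each complex ion is 1−.
Ligand charges: 1×iodo (-1 each), 1×chloro (-1 each), 1×triphenylphosphine (neutral), 1×hydroxo (-1 each); total -3. So Hg + (-3) = 1−, giving Hg = +2.
The complex ion is anionic, so mercury takes the -ate form mercurate(II).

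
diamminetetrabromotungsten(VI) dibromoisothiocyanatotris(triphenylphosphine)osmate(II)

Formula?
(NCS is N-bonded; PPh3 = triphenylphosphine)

[WBr4(NH3)2][OsBr2(NCS)(PPh3)3]2

Cation [W…]: ligand charges -4, W(VI) ⇒ ion charge 2+.
Anion [Os…]: ligand charges -3, Os(II) ⇒ ion charge 1−.
One 2+ cation requires 2 of the 1− anion.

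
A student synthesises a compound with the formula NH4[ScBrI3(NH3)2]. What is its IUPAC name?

ammonium diamminebromotriiodoscandate(III)

The 1 ammonium counter-ion carries a total charge of +1, so each complex ion is 1−.
Ligand charges: 1×bromo (-1 each), 2×ammine (neutral), 3×iodo (-1 each); total -4. So Sc + (-4) = 1−, giving Sc = +3.
Ligands are named alphabetically: ammine before bromo before iodo.
The complex ion is anionic, so scandium takes the -ate form scandate(III).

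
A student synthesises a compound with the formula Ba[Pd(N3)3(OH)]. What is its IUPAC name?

barium triazidohydroxopalladate(II)

The 1 barium counter-ion carries a total charge of +2, so each complex ion is 2−.
Ligand charges: 1×hydroxo (-1 each), 3×azido (-1 each); total -4. So Pd + (-4) = 2−, giving Pd = +2.
The complex ion is anionic, so palladium takes the -ate form palladate(II).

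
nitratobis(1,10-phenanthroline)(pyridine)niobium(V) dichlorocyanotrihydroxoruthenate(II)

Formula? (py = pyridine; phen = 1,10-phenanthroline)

Cation [Nb…]: ligand charges -1, Nb(V) ⇒ ion charge 4+.
Anion [Ru…]: ligand charges -6, Ru(II) ⇒ ion charge 4−.

[Nb(NO3)(phen)2(py)][RuCl2(CN)(OH)3]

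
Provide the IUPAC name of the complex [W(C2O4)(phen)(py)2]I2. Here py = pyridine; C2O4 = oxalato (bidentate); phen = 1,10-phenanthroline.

The 2 iodide counter-ions carry a total charge of -2, so each complex ion is 2+.
Ligand charges: 2×pyridine (neutral), 1×oxalato (-2 each), 1×1,10-phenanthroline (neutral); total -2. So W + (-2) = 2+, giving W = +4.
Ligands are named alphabetically: oxalato before phenanthroline before pyridine.

oxalato(1,10-phenanthroline)bis(pyridine)tungsten(IV) iodide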